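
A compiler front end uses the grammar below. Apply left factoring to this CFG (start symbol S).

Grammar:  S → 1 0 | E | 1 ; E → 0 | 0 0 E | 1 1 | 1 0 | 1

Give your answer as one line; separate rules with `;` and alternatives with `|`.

S → E | 1 S'; E → 1 E' | 0 E''; S' → 0 | eps; E' → 1 | 0 | eps; E'' → eps | 0 E

S has alternatives sharing prefix '1': factor to S → 1 S' with S' → 0 | ε.
E has alternatives sharing prefix '1': factor to E → 1 E' with E' → 1 | 0 | ε.
E has alternatives sharing prefix '0': factor to E → 0 E'' with E'' → ε | 0 E.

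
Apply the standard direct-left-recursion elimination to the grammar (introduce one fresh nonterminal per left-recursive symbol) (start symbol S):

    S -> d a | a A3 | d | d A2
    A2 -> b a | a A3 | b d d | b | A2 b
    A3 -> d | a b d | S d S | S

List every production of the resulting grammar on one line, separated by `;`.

Left recursion appears on A2.
For A2: α = {b}, β = {b a, a A3, b d d, b}. Rewrite as A2 → β A2' and A2' → α A2' | ε.

S -> d a | a A3 | d | d A2; A2 -> b a A2' | a A3 A2' | b d d A2' | b A2'; A3 -> d | a b d | S d S | S; A2' -> b A2' | ε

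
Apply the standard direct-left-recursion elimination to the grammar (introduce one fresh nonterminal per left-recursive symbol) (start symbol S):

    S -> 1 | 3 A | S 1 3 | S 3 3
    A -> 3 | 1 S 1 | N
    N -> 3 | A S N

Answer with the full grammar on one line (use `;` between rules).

S -> 1 S' | 3 A S'; A -> 3 | 1 S 1 | N; N -> 3 | A S N; S' -> 1 3 S' | 3 3 S' | ε

Left recursion appears on S.
For S: α = {1 3, 3 3}, β = {1, 3 A}. Rewrite as S → β S' and S' → α S' | ε.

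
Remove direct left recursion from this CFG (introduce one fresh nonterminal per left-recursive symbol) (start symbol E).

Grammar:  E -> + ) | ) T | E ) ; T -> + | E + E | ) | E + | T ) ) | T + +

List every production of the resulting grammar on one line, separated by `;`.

Left recursion appears on E, T.
For E: α = {)}, β = {+ ), ) T}. Rewrite as E → β E' and E' → α E' | ε.
For T: α = {) ), + +}, β = {+, E + E, ), E +}. Rewrite as T → β T' and T' → α T' | ε.

E -> + ) E' | ) T E'; T -> + T' | E + E T' | ) T' | E + T'; E' -> ) E' | ε; T' -> ) ) T' | + + T' | ε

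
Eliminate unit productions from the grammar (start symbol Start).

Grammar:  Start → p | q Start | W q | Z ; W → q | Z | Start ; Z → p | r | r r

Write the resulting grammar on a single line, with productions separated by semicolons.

Start → p | r | r r | q Start | W q; W → p | r | r r | q Start | W q | q; Z → p | r | r r

Unit pairs: Start ⇒* {Z}; W ⇒* {Start, Z}.
Replace each nonterminal's rules with the union of the non-unit rules of every nonterminal it unit-derives.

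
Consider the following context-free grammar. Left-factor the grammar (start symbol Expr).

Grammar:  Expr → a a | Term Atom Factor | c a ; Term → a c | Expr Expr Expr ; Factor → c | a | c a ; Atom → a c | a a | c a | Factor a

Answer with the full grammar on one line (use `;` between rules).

Expr → a a | Term Atom Factor | c a; Term → a c | Expr Expr Expr; Factor → a | c Factor1; Atom → c a | Factor a | a Atom1; Factor1 → eps | a; Atom1 → c | a

Factor has alternatives sharing prefix 'c': factor to Factor → c Factor1 with Factor1 → ε | a.
Atom has alternatives sharing prefix 'a': factor to Atom → a Atom1 with Atom1 → c | a.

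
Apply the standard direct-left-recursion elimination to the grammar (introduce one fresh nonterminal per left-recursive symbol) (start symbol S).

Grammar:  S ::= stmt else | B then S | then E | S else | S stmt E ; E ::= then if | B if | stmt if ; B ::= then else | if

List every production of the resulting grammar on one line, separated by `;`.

S is directly left-recursive.
For S: α = {else, stmt E}, β = {stmt else, B then S, then E}. Rewrite as S → β S' and S' → α S' | ε.

S ::= stmt else S' | B then S S' | then E S'; E ::= then if | B if | stmt if; B ::= then else | if; S' ::= else S' | stmt E S' | ε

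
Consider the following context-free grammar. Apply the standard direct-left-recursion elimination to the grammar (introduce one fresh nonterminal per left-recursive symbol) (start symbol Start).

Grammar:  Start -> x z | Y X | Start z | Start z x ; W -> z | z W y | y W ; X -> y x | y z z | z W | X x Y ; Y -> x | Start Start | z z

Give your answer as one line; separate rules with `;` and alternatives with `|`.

Directly left-recursive nonterminals: Start, X.
For Start: α = {z, z x}, β = {x z, Y X}. Rewrite as Start → β Start1 and Start1 → α Start1 | ε.
For X: α = {x Y}, β = {y x, y z z, z W}. Rewrite as X → β X1 and X1 → α X1 | ε.

Start -> x z Start1 | Y X Start1; W -> z | z W y | y W; X -> y x X1 | y z z X1 | z W X1; Y -> x | Start Start | z z; Start1 -> z Start1 | z x Start1 | ε; X1 -> x Y X1 | ε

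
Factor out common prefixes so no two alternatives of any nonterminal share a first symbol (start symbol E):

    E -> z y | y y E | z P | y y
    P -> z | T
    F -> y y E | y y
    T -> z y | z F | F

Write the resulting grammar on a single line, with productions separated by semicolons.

E -> y y E' | z E''; P -> z | T; F -> y y F'; T -> F | z T'; E' -> E | ε; E'' -> y | P; F' -> E | ε; T' -> y | F

E has alternatives sharing prefix 'y y': factor to E → y y E' with E' → E | ε.
E has alternatives sharing prefix 'z': factor to E → z E'' with E'' → y | P.
F has alternatives sharing prefix 'y y': factor to F → y y F' with F' → E | ε.
T has alternatives sharing prefix 'z': factor to T → z T' with T' → y | F.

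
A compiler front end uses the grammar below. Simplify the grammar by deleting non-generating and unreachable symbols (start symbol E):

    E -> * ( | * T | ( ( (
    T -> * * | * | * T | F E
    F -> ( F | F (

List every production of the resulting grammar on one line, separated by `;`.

E -> * ( | * T | ( ( (; T -> * * | * | * T

Generating nonterminals: {E, T}.
Reachable from E after that: {E, T}.
Removed useless symbols: {F} and every production mentioning them.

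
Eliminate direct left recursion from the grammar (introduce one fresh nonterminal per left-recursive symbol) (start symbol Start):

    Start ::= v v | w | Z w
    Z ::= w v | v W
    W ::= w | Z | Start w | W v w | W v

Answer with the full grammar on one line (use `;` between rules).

Start ::= v v | w | Z w; Z ::= w v | v W; W ::= w W1 | Z W1 | Start w W1; W1 ::= v w W1 | v W1 | ε

Left recursion appears on W.
For W: α = {v w, v}, β = {w, Z, Start w}. Rewrite as W → β W1 and W1 → α W1 | ε.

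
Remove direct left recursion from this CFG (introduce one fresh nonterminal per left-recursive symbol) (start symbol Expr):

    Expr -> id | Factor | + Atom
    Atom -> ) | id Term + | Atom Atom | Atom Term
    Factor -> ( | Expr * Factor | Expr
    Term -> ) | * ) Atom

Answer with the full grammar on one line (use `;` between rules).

Directly left-recursive nonterminal: Atom.
For Atom: α = {Atom, Term}, β = {), id Term +}. Rewrite as Atom → β Atom1 and Atom1 → α Atom1 | ε.

Expr -> id | Factor | + Atom; Atom -> ) Atom1 | id Term + Atom1; Factor -> ( | Expr * Factor | Expr; Term -> ) | * ) Atom; Atom1 -> Atom Atom1 | Term Atom1 | ε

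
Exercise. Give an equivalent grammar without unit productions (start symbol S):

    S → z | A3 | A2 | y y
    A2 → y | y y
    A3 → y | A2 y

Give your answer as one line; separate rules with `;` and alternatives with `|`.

S → y | y y | z | A2 y; A2 → y | y y; A3 → y | A2 y

Unit pairs: S ⇒* {A2, A3}.
Replace each nonterminal's rules with the union of the non-unit rules of every nonterminal it unit-derives.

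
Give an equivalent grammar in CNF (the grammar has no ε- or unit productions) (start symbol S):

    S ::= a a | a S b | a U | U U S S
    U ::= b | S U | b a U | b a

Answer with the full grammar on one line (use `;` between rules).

S ::= X1 X1 | X1 Y1 | X1 U | U Y2; U ::= b | S U | X2 Y4 | X2 X1; X1 ::= a; X2 ::= b; Y1 ::= S X2; Y2 ::= U Y3; Y3 ::= S S; Y4 ::= X1 U

Introduce a nonterminal for each terminal appearing in a rule of length ≥ 2: X1 → a, X2 → b.
Binarize each right-hand side of length ≥ 3 by chaining fresh nonterminals (Y1, Y2, …): affected rules were S → X1 S X2; S → U U S S; U → X2 X1 U.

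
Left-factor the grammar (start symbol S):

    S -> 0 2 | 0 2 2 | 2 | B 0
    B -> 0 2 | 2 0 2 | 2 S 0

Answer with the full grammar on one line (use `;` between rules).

S has alternatives sharing prefix '0 2': factor to S → 0 2 S' with S' → ε | 2.
B has alternatives sharing prefix '2': factor to B → 2 B' with B' → 0 2 | S 0.

S -> 2 | B 0 | 0 2 S'; B -> 0 2 | 2 B'; S' -> ε | 2; B' -> 0 2 | S 0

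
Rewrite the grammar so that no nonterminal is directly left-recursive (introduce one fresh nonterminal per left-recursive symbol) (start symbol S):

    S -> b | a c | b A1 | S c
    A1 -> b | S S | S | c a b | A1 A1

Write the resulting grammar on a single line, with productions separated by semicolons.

S -> b S' | a c S' | b A1 S'; A1 -> b A1' | S S A1' | S A1' | c a b A1'; S' -> c S' | ε; A1' -> A1 A1' | ε

S, A1 are directly left-recursive.
For S: α = {c}, β = {b, a c, b A1}. Rewrite as S → β S' and S' → α S' | ε.
For A1: α = {A1}, β = {b, S S, S, c a b}. Rewrite as A1 → β A1' and A1' → α A1' | ε.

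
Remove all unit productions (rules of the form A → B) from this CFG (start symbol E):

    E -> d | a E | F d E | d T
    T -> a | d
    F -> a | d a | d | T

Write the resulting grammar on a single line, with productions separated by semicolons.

E -> d | a E | F d E | d T; T -> a | d; F -> a | d a | d

Unit pairs: F ⇒* {T}.
For every A with A ⇒* B via unit rules, add B's non-unit alternatives to A; then delete every rule of the form X → Y.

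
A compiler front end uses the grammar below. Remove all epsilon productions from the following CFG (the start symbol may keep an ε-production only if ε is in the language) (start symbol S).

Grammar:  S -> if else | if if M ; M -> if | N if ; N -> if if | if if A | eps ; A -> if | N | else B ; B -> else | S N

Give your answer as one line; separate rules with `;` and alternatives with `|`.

S -> if else | if if M; M -> if | N if; N -> if if | if if A; A -> if | N | else B; B -> else | S N | S

Nullable nonterminals: {A, N}.
ε ∉ L(G), so no ε-production is kept.
Add the nullable-subset variants: B → S N gives S N | S.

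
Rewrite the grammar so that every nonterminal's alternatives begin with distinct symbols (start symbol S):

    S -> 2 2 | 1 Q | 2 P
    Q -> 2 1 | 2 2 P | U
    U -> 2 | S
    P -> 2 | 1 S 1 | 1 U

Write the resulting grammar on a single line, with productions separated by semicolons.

S has alternatives sharing prefix '2': factor to S → 2 S' with S' → 2 | P.
Q has alternatives sharing prefix '2': factor to Q → 2 Q' with Q' → 1 | 2 P.
P has alternatives sharing prefix '1': factor to P → 1 P' with P' → S 1 | U.

S -> 1 Q | 2 S'; Q -> U | 2 Q'; U -> 2 | S; P -> 2 | 1 P'; S' -> 2 | P; Q' -> 1 | 2 P; P' -> S 1 | U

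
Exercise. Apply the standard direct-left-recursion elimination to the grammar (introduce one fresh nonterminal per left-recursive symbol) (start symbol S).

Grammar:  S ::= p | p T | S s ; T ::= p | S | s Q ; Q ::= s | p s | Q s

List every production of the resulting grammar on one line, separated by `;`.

Directly left-recursive nonterminals: S, Q.
For S: α = {s}, β = {p, p T}. Rewrite as S → β S' and S' → α S' | ε.
For Q: α = {s}, β = {s, p s}. Rewrite as Q → β Q' and Q' → α Q' | ε.

S ::= p S' | p T S'; T ::= p | S | s Q; Q ::= s Q' | p s Q'; S' ::= s S' | ε; Q' ::= s Q' | ε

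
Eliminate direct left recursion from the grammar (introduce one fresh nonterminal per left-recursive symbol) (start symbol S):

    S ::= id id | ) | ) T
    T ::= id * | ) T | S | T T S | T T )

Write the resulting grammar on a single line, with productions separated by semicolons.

S ::= id id | ) | ) T; T ::= id * T' | ) T T' | S T'; T' ::= T S T' | T ) T' | ε

Directly left-recursive nonterminal: T.
For T: α = {T S, T )}, β = {id *, ) T, S}. Rewrite as T → β T' and T' → α T' | ε.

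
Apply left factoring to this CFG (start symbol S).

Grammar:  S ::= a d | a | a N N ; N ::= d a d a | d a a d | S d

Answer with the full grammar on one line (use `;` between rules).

S has alternatives sharing prefix 'a': factor to S → a S' with S' → d | ε | N N.
N has alternatives sharing prefix 'd a': factor to N → d a N' with N' → d a | a d.

S ::= a S'; N ::= S d | d a N'; S' ::= d | epsilon | N N; N' ::= d a | a d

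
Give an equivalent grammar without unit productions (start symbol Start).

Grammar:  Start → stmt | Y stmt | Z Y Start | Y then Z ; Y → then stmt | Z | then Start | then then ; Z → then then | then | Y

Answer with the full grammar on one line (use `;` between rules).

Unit pairs: Y ⇒* {Z}; Z ⇒* {Y}.
For each unit pair (A, B), copy every non-unit production of B to A, then drop all unit productions.

Start → stmt | Y stmt | Z Y Start | Y then Z; Y → then then | then | then stmt | then Start; Z → then then | then | then stmt | then Start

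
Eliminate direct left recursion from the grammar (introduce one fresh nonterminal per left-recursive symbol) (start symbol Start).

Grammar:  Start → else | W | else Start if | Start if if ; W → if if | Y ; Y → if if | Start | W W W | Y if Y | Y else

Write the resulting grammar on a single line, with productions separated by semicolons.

Start → else Start1 | W Start1 | else Start if Start1; W → if if | Y; Y → if if Y1 | Start Y1 | W W W Y1; Start1 → if if Start1 | ε; Y1 → if Y Y1 | else Y1 | ε

Start, Y are directly left-recursive.
For Start: α = {if if}, β = {else, W, else Start if}. Rewrite as Start → β Start1 and Start1 → α Start1 | ε.
For Y: α = {if Y, else}, β = {if if, Start, W W W}. Rewrite as Y → β Y1 and Y1 → α Y1 | ε.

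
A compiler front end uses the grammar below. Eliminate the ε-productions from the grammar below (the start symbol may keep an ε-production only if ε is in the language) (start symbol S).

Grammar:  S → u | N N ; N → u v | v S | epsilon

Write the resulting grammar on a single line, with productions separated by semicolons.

Nullable nonterminals: {N, S}.
ε ∈ L(G) since S is nullable, so keep S → ε.
Expand every rule over subsets of its nullable positions: S → N N gives N N | N. N → v S gives v S | v.

S → u | N N | N | epsilon; N → u v | v S | v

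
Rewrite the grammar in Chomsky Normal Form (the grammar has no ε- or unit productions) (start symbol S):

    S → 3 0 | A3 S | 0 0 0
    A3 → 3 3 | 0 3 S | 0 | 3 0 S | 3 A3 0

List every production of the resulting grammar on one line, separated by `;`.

S → X1 X2 | A3 S | X2 Y1; A3 → X1 X1 | X2 Y2 | 0 | X1 Y3 | X1 Y4; X1 → 3; X2 → 0; Y1 → X2 X2; Y2 → X1 S; Y3 → X2 S; Y4 → A3 X2

Introduce a nonterminal for each terminal appearing in a rule of length ≥ 2: X1 → 3, X2 → 0.
Binarize each right-hand side of length ≥ 3 by chaining fresh nonterminals (Y1, Y2, …): affected rules were S → X2 X2 X2; A3 → X2 X1 S; A3 → X1 X2 S; A3 → X1 A3 X2.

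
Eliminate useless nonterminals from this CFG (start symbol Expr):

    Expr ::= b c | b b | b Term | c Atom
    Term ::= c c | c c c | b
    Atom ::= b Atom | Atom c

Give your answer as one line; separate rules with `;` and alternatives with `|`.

Expr ::= b c | b b | b Term; Term ::= c c | c c c | b

Generating nonterminals: {Expr, Term}.
Reachable from Expr after that: {Expr, Term}.
Removed useless symbols: {Atom} and every production mentioning them.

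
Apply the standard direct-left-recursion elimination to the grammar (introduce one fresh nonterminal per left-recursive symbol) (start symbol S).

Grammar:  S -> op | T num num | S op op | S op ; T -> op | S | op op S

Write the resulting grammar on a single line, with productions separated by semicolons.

S is directly left-recursive.
For S: α = {op op, op}, β = {op, T num num}. Rewrite as S → β S' and S' → α S' | ε.

S -> op S' | T num num S'; T -> op | S | op op S; S' -> op op S' | op S' | ε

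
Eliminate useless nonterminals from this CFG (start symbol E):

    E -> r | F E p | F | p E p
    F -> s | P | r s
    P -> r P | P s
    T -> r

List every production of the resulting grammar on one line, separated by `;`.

E -> r | F E p | F | p E p; F -> s | r s

Generating nonterminals: {E, F, T}.
Reachable from E after that: {E, F}.
Removed useless symbols: {P, T} and every production mentioning them.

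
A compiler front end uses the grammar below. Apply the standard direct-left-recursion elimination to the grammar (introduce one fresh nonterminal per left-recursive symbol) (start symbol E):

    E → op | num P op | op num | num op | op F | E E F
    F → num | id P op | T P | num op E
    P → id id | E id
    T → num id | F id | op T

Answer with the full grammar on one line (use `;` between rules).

E is directly left-recursive.
For E: α = {E F}, β = {op, num P op, op num, num op, op F}. Rewrite as E → β E' and E' → α E' | ε.

E → op E' | num P op E' | op num E' | num op E' | op F E'; F → num | id P op | T P | num op E; P → id id | E id; T → num id | F id | op T; E' → E F E' | epsilon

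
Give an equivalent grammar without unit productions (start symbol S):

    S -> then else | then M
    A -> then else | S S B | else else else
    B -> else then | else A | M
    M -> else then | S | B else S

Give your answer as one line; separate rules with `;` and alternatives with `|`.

Unit pairs: B ⇒* {M, S}; M ⇒* {S}.
Replace each nonterminal's rules with the union of the non-unit rules of every nonterminal it unit-derives.

S -> then else | then M; A -> then else | S S B | else else else; B -> else then | else A | then else | then M | B else S; M -> then else | then M | else then | B else S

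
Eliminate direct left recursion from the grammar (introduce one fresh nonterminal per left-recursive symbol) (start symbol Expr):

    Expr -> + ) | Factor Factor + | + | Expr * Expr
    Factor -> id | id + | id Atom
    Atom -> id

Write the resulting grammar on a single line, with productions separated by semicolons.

Expr is directly left-recursive.
For Expr: α = {* Expr}, β = {+ ), Factor Factor +, +}. Rewrite as Expr → β Expr1 and Expr1 → α Expr1 | ε.

Expr -> + ) Expr1 | Factor Factor + Expr1 | + Expr1; Factor -> id | id + | id Atom; Atom -> id; Expr1 -> * Expr Expr1 | ε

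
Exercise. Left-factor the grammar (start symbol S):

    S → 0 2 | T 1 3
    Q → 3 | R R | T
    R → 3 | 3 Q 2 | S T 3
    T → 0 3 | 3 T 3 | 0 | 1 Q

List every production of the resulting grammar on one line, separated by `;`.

S → 0 2 | T 1 3; Q → 3 | R R | T; R → S T 3 | 3 R'; T → 3 T 3 | 1 Q | 0 T'; R' → ε | Q 2; T' → 3 | ε

R has alternatives sharing prefix '3': factor to R → 3 R' with R' → ε | Q 2.
T has alternatives sharing prefix '0': factor to T → 0 T' with T' → 3 | ε.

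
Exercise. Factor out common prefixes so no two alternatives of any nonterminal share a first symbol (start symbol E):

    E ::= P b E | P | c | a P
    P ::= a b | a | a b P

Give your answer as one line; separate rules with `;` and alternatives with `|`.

E has alternatives sharing prefix 'P': factor to E → P E' with E' → b E | ε.
P has alternatives sharing prefix 'a': factor to P → a P' with P' → b | ε | b P.
P' has alternatives sharing prefix 'b': factor to P' → b P'' with P'' → ε | P.

E ::= c | a P | P E'; P ::= a P'; E' ::= b E | ε; P' ::= ε | b P''; P'' ::= ε | P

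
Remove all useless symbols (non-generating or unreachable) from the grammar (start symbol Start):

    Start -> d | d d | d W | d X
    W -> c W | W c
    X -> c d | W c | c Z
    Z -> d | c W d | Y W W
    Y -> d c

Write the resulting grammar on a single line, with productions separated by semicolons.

Generating nonterminals: {Start, X, Y, Z}.
Reachable from Start after that: {Start, X, Z}.
Removed useless symbols: {W, Y} and every production mentioning them.

Start -> d | d d | d X; X -> c d | c Z; Z -> d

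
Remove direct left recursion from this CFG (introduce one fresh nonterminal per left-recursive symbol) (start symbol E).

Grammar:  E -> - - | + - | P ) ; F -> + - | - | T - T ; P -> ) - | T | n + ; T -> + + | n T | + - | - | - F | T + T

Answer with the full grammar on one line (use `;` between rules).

Directly left-recursive nonterminal: T.
For T: α = {+ T}, β = {+ +, n T, + -, -, - F}. Rewrite as T → β T' and T' → α T' | ε.

E -> - - | + - | P ); F -> + - | - | T - T; P -> ) - | T | n +; T -> + + T' | n T T' | + - T' | - T' | - F T'; T' -> + T T' | ε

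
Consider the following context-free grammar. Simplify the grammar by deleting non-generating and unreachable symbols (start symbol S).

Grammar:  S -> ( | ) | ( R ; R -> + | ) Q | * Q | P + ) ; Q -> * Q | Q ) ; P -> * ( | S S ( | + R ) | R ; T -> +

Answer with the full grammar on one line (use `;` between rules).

S -> ( | ) | ( R; R -> + | P + ); P -> * ( | S S ( | + R ) | R

Generating nonterminals: {P, R, S, T}.
Reachable from S after that: {P, R, S}.
Removed useless symbols: {Q, T} and every production mentioning them.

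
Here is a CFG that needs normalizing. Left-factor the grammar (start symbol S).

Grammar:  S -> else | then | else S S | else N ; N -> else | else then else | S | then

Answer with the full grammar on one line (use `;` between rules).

S -> then | else S'; N -> S | then | else N'; S' -> ε | S S | N; N' -> ε | then else

S has alternatives sharing prefix 'else': factor to S → else S' with S' → ε | S S | N.
N has alternatives sharing prefix 'else': factor to N → else N' with N' → ε | then else.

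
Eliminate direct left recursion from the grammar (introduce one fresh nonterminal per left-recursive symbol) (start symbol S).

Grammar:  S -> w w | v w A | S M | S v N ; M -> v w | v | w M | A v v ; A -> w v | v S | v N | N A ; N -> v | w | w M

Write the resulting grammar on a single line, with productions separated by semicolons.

Directly left-recursive nonterminal: S.
For S: α = {M, v N}, β = {w w, v w A}. Rewrite as S → β S' and S' → α S' | ε.

S -> w w S' | v w A S'; M -> v w | v | w M | A v v; A -> w v | v S | v N | N A; N -> v | w | w M; S' -> M S' | v N S' | ε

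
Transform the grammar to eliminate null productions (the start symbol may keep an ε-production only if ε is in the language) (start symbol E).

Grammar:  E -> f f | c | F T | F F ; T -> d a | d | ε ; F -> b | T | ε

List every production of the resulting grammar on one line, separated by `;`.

Nullable set = {E, F, T}.
ε ∈ L(G) since E is nullable, so keep E → ε.
Add the nullable-subset variants: E → F T gives F T | F | T.

E -> f f | c | F T | F | T | F F | ε; T -> d a | d; F -> b | T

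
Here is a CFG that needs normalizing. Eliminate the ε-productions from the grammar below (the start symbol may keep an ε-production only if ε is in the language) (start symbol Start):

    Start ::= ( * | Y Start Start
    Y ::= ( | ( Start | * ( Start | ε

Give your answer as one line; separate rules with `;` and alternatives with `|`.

The nullable symbols are {Y}.
ε ∉ L(G), so no ε-production is kept.
Expand every rule over subsets of its nullable positions: Start → Y Start Start gives Y Start Start | Start Start.

Start ::= ( * | Y Start Start | Start Start; Y ::= ( | ( Start | * ( Start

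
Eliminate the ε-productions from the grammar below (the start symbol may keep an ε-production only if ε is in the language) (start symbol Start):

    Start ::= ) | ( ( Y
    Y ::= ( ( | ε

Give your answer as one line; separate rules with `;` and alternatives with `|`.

Nullable set = {Y}.
ε ∉ L(G), so no ε-production is kept.
Expand every rule over subsets of its nullable positions: Start → ( ( Y gives ( ( Y | ( (.

Start ::= ) | ( ( Y | ( (; Y ::= ( (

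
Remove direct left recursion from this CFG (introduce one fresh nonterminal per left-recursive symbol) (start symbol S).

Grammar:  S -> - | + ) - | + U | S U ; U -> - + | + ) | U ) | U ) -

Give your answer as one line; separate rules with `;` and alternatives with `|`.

Directly left-recursive nonterminals: S, U.
For S: α = {U}, β = {-, + ) -, + U}. Rewrite as S → β S' and S' → α S' | ε.
For U: α = {), ) -}, β = {- +, + )}. Rewrite as U → β U' and U' → α U' | ε.

S -> - S' | + ) - S' | + U S'; U -> - + U' | + ) U'; S' -> U S' | ε; U' -> ) U' | ) - U' | ε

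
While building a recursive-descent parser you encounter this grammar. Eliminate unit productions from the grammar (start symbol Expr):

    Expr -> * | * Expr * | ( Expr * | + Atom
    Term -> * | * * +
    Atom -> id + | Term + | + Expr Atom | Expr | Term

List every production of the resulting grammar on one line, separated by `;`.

Expr -> * | * Expr * | ( Expr * | + Atom; Term -> * | * * +; Atom -> * | * * + | id + | Term + | + Expr Atom | * Expr * | ( Expr * | + Atom

Unit pairs: Atom ⇒* {Expr, Term}.
For every A with A ⇒* B via unit rules, add B's non-unit alternatives to A; then delete every rule of the form X → Y.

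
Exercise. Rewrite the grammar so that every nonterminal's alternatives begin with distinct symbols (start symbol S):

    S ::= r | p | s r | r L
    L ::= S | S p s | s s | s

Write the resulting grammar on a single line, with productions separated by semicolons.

S ::= p | s r | r S'; L ::= S L' | s L''; S' ::= eps | L; L' ::= eps | p s; L'' ::= s | eps

S has alternatives sharing prefix 'r': factor to S → r S' with S' → ε | L.
L has alternatives sharing prefix 'S': factor to L → S L' with L' → ε | p s.
L has alternatives sharing prefix 's': factor to L → s L'' with L'' → s | ε.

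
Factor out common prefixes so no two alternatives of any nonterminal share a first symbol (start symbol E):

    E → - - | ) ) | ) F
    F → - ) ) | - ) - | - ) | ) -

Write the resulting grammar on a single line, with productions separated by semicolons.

E → - - | ) E'; F → ) - | - ) F'; E' → ) | F; F' → ) | - | ε

E has alternatives sharing prefix ')': factor to E → ) E' with E' → ) | F.
F has alternatives sharing prefix '- )': factor to F → - ) F' with F' → ) | - | ε.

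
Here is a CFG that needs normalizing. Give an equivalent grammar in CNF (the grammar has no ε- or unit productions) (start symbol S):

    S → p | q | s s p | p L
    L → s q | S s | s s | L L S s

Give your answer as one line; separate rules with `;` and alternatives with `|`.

S → p | q | X1 Y1 | X2 L; L → X1 X3 | S X1 | X1 X1 | L Y2; X1 → s; X2 → p; X3 → q; Y1 → X1 X2; Y2 → L Y3; Y3 → S X1

Introduce a nonterminal for each terminal appearing in a rule of length ≥ 2: X1 → s, X2 → p, X3 → q.
Binarize each right-hand side of length ≥ 3 by chaining fresh nonterminals (Y1, Y2, …): affected rules were S → X1 X1 X2; L → L L S X1.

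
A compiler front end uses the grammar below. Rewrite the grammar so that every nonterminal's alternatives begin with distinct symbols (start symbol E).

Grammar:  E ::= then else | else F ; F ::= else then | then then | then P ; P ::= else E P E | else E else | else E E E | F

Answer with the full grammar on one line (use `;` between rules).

F has alternatives sharing prefix 'then': factor to F → then F' with F' → then | P.
P has alternatives sharing prefix 'else E': factor to P → else E P' with P' → P E | else | E E.

E ::= then else | else F; F ::= else then | then F'; P ::= F | else E P'; F' ::= then | P; P' ::= P E | else | E E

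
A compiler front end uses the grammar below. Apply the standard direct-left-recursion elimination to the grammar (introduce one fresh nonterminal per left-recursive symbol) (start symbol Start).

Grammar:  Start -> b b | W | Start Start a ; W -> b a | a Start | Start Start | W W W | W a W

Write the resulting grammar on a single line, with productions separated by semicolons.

Start, W are directly left-recursive.
For Start: α = {Start a}, β = {b b, W}. Rewrite as Start → β Start1 and Start1 → α Start1 | ε.
For W: α = {W W, a W}, β = {b a, a Start, Start Start}. Rewrite as W → β W1 and W1 → α W1 | ε.

Start -> b b Start1 | W Start1; W -> b a W1 | a Start W1 | Start Start W1; Start1 -> Start a Start1 | ε; W1 -> W W W1 | a W W1 | ε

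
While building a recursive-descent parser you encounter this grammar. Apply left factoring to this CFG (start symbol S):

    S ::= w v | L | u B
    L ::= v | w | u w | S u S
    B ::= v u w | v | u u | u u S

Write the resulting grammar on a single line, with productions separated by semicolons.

S ::= w v | L | u B; L ::= v | w | u w | S u S; B ::= u u B' | v B''; B' ::= ε | S; B'' ::= u w | ε

B has alternatives sharing prefix 'u u': factor to B → u u B' with B' → ε | S.
B has alternatives sharing prefix 'v': factor to B → v B'' with B'' → u w | ε.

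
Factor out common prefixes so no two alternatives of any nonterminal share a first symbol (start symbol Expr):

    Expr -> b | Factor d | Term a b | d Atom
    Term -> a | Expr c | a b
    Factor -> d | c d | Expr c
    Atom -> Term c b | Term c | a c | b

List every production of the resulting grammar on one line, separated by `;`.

Expr -> b | Factor d | Term a b | d Atom; Term -> Expr c | a Term1; Factor -> d | c d | Expr c; Atom -> a c | b | Term c Atom1; Term1 -> epsilon | b; Atom1 -> b | epsilon

Term has alternatives sharing prefix 'a': factor to Term → a Term1 with Term1 → ε | b.
Atom has alternatives sharing prefix 'Term c': factor to Atom → Term c Atom1 with Atom1 → b | ε.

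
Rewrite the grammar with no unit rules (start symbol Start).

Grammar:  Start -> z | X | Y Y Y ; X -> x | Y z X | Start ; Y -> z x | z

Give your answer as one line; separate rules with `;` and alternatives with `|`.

Unit pairs: Start ⇒* {X}; X ⇒* {Start}.
For each unit pair (A, B), copy every non-unit production of B to A, then drop all unit productions.

Start -> z | Y Y Y | x | Y z X; X -> z | Y Y Y | x | Y z X; Y -> z x | z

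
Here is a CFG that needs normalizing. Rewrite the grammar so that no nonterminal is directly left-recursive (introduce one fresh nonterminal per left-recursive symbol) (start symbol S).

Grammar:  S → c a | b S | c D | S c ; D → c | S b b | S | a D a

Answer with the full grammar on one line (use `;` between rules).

S → c a S' | b S S' | c D S'; D → c | S b b | S | a D a; S' → c S' | ε

S is directly left-recursive.
For S: α = {c}, β = {c a, b S, c D}. Rewrite as S → β S' and S' → α S' | ε.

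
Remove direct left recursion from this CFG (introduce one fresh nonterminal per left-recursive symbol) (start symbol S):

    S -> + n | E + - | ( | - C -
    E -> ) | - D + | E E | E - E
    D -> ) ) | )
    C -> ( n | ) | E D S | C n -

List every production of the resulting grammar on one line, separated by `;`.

Directly left-recursive nonterminals: E, C.
For E: α = {E, - E}, β = {), - D +}. Rewrite as E → β E' and E' → α E' | ε.
For C: α = {n -}, β = {( n, ), E D S}. Rewrite as C → β C' and C' → α C' | ε.

S -> + n | E + - | ( | - C -; E -> ) E' | - D + E'; D -> ) ) | ); C -> ( n C' | ) C' | E D S C'; E' -> E E' | - E E' | ε; C' -> n - C' | ε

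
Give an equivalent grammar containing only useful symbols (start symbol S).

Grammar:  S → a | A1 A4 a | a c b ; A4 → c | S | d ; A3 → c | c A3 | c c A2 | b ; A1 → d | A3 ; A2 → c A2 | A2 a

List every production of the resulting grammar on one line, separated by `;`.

Generating nonterminals: {A1, A3, A4, S}.
Reachable from S after that: {A1, A3, A4, S}.
Removed useless symbols: {A2} and every production mentioning them.

S → a | A1 A4 a | a c b; A4 → c | S | d; A3 → c | c A3 | b; A1 → d | A3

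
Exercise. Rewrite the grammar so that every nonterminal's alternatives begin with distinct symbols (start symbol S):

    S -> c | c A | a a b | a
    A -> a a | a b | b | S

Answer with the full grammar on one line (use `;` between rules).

S has alternatives sharing prefix 'c': factor to S → c S' with S' → ε | A.
S has alternatives sharing prefix 'a': factor to S → a S'' with S'' → a b | ε.
A has alternatives sharing prefix 'a': factor to A → a A' with A' → a | b.

S -> c S' | a S''; A -> b | S | a A'; S' -> ε | A; S'' -> a b | ε; A' -> a | b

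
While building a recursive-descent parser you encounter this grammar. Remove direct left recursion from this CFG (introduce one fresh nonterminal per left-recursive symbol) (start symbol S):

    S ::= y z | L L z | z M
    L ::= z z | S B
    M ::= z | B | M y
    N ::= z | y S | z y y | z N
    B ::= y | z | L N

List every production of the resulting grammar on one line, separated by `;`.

Left recursion appears on M.
For M: α = {y}, β = {z, B}. Rewrite as M → β M' and M' → α M' | ε.

S ::= y z | L L z | z M; L ::= z z | S B; M ::= z M' | B M'; N ::= z | y S | z y y | z N; B ::= y | z | L N; M' ::= y M' | eps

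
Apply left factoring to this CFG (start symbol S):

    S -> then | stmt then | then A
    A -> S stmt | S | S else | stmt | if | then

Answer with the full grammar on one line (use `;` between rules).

S -> stmt then | then S'; A -> stmt | if | then | S A'; S' -> ε | A; A' -> stmt | ε | else

S has alternatives sharing prefix 'then': factor to S → then S' with S' → ε | A.
A has alternatives sharing prefix 'S': factor to A → S A' with A' → stmt | ε | else.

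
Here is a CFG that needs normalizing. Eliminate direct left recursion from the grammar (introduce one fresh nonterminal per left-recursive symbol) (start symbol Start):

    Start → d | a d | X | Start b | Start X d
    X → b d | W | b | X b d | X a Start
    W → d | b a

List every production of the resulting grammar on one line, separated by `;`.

Directly left-recursive nonterminals: Start, X.
For Start: α = {b, X d}, β = {d, a d, X}. Rewrite as Start → β Start1 and Start1 → α Start1 | ε.
For X: α = {b d, a Start}, β = {b d, W, b}. Rewrite as X → β X1 and X1 → α X1 | ε.

Start → d Start1 | a d Start1 | X Start1; X → b d X1 | W X1 | b X1; W → d | b a; Start1 → b Start1 | X d Start1 | ε; X1 → b d X1 | a Start X1 | ε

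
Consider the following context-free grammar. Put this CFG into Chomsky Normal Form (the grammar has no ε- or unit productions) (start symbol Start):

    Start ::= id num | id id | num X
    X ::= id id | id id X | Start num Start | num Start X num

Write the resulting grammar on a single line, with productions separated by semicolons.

Start ::= X1 X2 | X1 X1 | X2 X; X ::= X1 X1 | X1 Y1 | Start Y2 | X2 Y3; X1 ::= id; X2 ::= num; Y1 ::= X1 X; Y2 ::= X2 Start; Y3 ::= Start Y4; Y4 ::= X X2

Introduce a nonterminal for each terminal appearing in a rule of length ≥ 2: X1 → id, X2 → num.
Binarize each right-hand side of length ≥ 3 by chaining fresh nonterminals (Y1, Y2, …): affected rules were X → X1 X1 X; X → Start X2 Start; X → X2 Start X X2.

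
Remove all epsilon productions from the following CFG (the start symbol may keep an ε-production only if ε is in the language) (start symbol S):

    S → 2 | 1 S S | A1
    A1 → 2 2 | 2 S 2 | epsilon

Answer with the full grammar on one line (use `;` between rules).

The nullable symbols are {A1, S}.
ε ∈ L(G) since S is nullable, so keep S → ε.
Add the nullable-subset variants: S → 1 S S gives 1 S S | 1 S | 1.

S → 2 | 1 S S | 1 S | 1 | A1 | ε; A1 → 2 2 | 2 S 2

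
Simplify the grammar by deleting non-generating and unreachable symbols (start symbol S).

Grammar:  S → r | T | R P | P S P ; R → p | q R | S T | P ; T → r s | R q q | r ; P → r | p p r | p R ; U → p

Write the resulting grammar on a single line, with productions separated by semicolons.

Generating nonterminals: {P, R, S, T, U}.
Reachable from S after that: {P, R, S, T}.
Removed useless symbols: {U} and every production mentioning them.

S → r | T | R P | P S P; R → p | q R | S T | P; T → r s | R q q | r; P → r | p p r | p R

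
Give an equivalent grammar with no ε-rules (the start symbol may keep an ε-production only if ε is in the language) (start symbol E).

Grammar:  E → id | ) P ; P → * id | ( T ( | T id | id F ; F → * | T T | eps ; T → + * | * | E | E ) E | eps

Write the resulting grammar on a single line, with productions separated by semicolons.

E → id | ) P; P → * id | ( T ( | ( ( | T id | id | id F; F → * | T T | T; T → + * | * | E | E ) E

The nullable symbols are {F, T}.
ε ∉ L(G), so no ε-production is kept.
For each production, add variants omitting each subset of nullable occurrences: P → ( T ( gives ( T ( | ( (. P → T id gives T id | id. F → T T gives T T | T.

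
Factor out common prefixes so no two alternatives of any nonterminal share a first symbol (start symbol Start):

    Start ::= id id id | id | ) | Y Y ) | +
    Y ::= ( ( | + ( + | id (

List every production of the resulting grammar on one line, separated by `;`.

Start has alternatives sharing prefix 'id': factor to Start → id Start1 with Start1 → id id | ε.

Start ::= ) | Y Y ) | + | id Start1; Y ::= ( ( | + ( + | id (; Start1 ::= id id | ε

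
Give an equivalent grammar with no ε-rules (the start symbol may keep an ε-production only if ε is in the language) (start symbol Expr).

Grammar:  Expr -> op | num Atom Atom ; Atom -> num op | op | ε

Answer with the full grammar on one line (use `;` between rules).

The nullable symbols are {Atom}.
ε ∉ L(G), so no ε-production is kept.
Expand every rule over subsets of its nullable positions: Expr → num Atom Atom gives num Atom Atom | num Atom | num.

Expr -> op | num Atom Atom | num Atom | num; Atom -> num op | op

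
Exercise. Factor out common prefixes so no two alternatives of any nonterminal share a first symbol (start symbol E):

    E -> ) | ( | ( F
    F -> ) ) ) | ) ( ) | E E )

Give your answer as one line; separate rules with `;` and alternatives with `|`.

E has alternatives sharing prefix '(': factor to E → ( E' with E' → ε | F.
F has alternatives sharing prefix ')': factor to F → ) F' with F' → ) ) | ( ).

E -> ) | ( E'; F -> E E ) | ) F'; E' -> eps | F; F' -> ) ) | ( )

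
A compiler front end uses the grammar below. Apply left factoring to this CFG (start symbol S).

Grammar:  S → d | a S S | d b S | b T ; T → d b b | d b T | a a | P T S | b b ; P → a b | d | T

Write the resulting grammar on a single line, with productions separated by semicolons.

S → a S S | b T | d S'; T → a a | P T S | b b | d b T'; P → a b | d | T; S' → ε | b S; T' → b | T

S has alternatives sharing prefix 'd': factor to S → d S' with S' → ε | b S.
T has alternatives sharing prefix 'd b': factor to T → d b T' with T' → b | T.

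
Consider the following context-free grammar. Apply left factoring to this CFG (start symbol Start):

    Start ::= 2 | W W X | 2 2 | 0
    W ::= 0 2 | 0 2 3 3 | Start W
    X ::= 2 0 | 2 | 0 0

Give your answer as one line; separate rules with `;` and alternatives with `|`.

Start ::= W W X | 0 | 2 Start1; W ::= Start W | 0 2 W1; X ::= 0 0 | 2 X1; Start1 ::= ε | 2; W1 ::= ε | 3 3; X1 ::= 0 | ε

Start has alternatives sharing prefix '2': factor to Start → 2 Start1 with Start1 → ε | 2.
W has alternatives sharing prefix '0 2': factor to W → 0 2 W1 with W1 → ε | 3 3.
X has alternatives sharing prefix '2': factor to X → 2 X1 with X1 → 0 | ε.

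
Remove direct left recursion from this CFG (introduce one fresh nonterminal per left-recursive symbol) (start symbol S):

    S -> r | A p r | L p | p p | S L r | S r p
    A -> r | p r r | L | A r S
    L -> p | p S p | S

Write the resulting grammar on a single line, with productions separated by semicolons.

Left recursion appears on S, A.
For S: α = {L r, r p}, β = {r, A p r, L p, p p}. Rewrite as S → β S' and S' → α S' | ε.
For A: α = {r S}, β = {r, p r r, L}. Rewrite as A → β A' and A' → α A' | ε.

S -> r S' | A p r S' | L p S' | p p S'; A -> r A' | p r r A' | L A'; L -> p | p S p | S; S' -> L r S' | r p S' | eps; A' -> r S A' | eps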